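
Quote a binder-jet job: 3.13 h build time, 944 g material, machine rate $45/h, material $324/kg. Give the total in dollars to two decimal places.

$446.71

Machine-time cost = 45 × 3.13 = $140.85.
Material charge: 324 × 944/1000 → $305.856.
Job cost: 140.85 + 305.856 = 446.706 ≈ $446.71.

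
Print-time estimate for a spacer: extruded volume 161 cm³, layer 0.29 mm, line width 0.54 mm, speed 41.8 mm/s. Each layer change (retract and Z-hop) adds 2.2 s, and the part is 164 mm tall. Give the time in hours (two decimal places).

Extrusion cross-section = 0.29 × 0.54, so 0.1566 mm².
Total extruded path = 161000/0.1566 = 1028097.1 mm.
Print-move time = 1028097.1 / 41.8 = 24595.6 s.
Layers = ⌈164/0.29⌉ = 566.
Z-hop total = 566 × 2.2, so 1245.2 s.
Altogether 24595.6 + 1245.2 = 25840.8 s, i.e. 7.18 hours.

7.18 hours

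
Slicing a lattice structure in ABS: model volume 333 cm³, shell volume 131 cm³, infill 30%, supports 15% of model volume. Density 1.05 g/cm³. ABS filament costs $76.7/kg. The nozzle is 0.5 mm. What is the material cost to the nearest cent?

Infill region = 333 − 131, so 202 cm³.
Infill deposited = 0.30 × 202 = 60.6 cm³.
Support = 0.15 × 333 = 49.95 cm³.
Deposited volume: 131 + 60.6 + 49.95 → 241.55 cm³.
Mass = 241.55 × 1.05 = 253.6275 g.
At $76.7/kg: 253.6275/1000 × 76.7 = $19.45.

$19.45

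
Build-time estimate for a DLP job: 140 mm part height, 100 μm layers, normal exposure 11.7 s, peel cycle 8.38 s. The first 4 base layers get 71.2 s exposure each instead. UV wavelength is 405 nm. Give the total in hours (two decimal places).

7.88 hours

Number of layers: 140 / 0.1 → 1400 (rounded up).
Burn-in layers = 4 × (71.2 + 8.38) = 318.32 s.
Remaining layers = 1396 × (11.7 + 8.38) = 28031.68 s.
Total = 318.32 + 28031.68 = 28350 s = 7.88 hours.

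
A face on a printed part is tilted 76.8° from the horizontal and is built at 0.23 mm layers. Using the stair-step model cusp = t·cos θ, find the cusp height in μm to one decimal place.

Cusp = layer height × cos(76.8°) = 0.23 × 0.2284 = 0.052532 mm = 52.5 μm.

52.5 μm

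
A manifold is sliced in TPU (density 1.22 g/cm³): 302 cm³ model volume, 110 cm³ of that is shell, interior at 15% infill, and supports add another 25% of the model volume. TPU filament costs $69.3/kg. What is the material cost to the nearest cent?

Infill region: 302 − 110 → 192 cm³.
Infill volume = 0.15 × 192, so 28.8 cm³.
Support: 0.25 × 302 → 75.5 cm³.
Total printed volume = 110 + 28.8 + 75.5 = 214.3 cm³.
Mass = 214.3 × 1.22 = 261.446 g.
Cost = 261.446 g / 1000 × $69.3/kg = $18.12.

$18.12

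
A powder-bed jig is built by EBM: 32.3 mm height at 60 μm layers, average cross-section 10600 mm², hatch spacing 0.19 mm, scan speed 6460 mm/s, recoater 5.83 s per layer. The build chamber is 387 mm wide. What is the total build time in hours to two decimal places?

2.17 hours

Number of layers: 32.3 / 0.06 → 539 (rounded up).
Per-layer scan distance = 10600 / 0.19 = 55789.5 mm.
Per-layer scan time: 55789.5 / 6460 → 8.6361 s.
Layer cycle: 8.6361 + 5.83 → 14.4661 s.
Total: 539 × 14.4661 s = 7797.2279 s → 2.17 hours.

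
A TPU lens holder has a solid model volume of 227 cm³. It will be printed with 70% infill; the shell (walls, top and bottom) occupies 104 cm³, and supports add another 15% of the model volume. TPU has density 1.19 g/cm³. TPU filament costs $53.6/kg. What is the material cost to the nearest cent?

Interior volume = 227 − 104, so 123 cm³.
Deposited infill: 0.70 × 123 → 86.1 cm³.
Support = 0.15 × 227, so 34.05 cm³.
Total extruded = 104 + 86.1 + 34.05, so 224.15 cm³.
Mass = 224.15 × 1.19, so 266.7385 g.
At $53.6/kg: 266.7385/1000 × 53.6 = $14.30.

$14.30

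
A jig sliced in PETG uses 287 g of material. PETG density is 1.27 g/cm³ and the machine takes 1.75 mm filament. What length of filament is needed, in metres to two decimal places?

93.95 m

Extruded volume: 287/1.27 = 225.9843 cm³ (225984.3 mm³).
Cross-section of 1.75 mm filament: π·(1.75/2)² = 2.4053 mm².
Length = 225984.3 / 2.4053 = 93952.65 mm = 93.95 m.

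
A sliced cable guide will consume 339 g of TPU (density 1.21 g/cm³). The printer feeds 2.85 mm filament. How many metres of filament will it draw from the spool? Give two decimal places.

43.92 m

Extruded volume: 339/1.21 = 280.1653 cm³ (280165.3 mm³).
Cross-section of 2.85 mm filament: π·(2.85/2)² = 6.3794 mm².
Length = 280165.3 / 6.3794 = 43917.19 mm = 43.92 m.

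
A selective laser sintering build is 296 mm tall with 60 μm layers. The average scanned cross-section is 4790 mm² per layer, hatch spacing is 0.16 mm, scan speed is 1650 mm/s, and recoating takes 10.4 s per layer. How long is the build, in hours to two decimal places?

Layer count = ceil(296 / 0.06) = 4934.
Per-layer scan distance = 4790 / 0.16 = 29937.5 mm.
Scan time per layer: 29937.5 / 1650 → 18.1439 s.
Per-layer time: 18.1439 + 10.4 → 28.5439 s.
4934 layers × 28.5439 s/layer = 140835.6026 s, i.e. 39.12 hours.

39.12 hours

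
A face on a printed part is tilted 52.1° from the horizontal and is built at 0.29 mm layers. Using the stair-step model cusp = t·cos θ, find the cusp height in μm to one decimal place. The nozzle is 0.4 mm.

cos(52.1°) = 0.6143, so cusp = 0.29 × 0.6143 = 0.178147 mm → 178.1 μm.

178.1 μm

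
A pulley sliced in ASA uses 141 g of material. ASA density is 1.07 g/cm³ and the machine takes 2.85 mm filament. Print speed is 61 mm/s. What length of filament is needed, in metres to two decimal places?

Extruded volume: 141/1.07 = 131.7757 cm³ (131775.7 mm³).
A = π r² = π × 1.425² = 6.3794 mm².
Length = 131775.7 / 6.3794 = 20656.44 mm = 20.66 m.

20.66 m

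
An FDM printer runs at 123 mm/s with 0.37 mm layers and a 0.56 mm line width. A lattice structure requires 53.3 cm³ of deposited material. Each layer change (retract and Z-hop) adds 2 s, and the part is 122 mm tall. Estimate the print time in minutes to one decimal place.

45.9 minutes

Extrusion cross-section: 0.37 × 0.56 → 0.2072 mm².
Toolpath length = 53.3 cm³ / 0.2072 mm² = 53300 / 0.2072 = 257239.4 mm.
Print-move time = 257239.4 / 123 = 2091.4 s.
Layers = ⌈122/0.37⌉ = 330.
Non-print overhead = 330 × 2, so 660 s.
Total = 2091.4 + 660 = 2751.4 s = 45.9 minutes.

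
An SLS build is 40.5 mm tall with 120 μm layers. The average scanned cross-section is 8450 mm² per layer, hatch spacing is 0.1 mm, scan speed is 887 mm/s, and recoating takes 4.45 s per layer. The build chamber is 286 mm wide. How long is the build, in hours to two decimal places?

9.36 hours

Number of layers: 40.5 / 0.12 → 338 (rounded up).
Per-layer scan distance = 8450 / 0.1 = 84500 mm.
Laser time per layer: 84500 / 887 → 95.2649 s.
Per-layer time = 95.2649 + 4.45 = 99.7149 s.
338 layers × 99.7149 s/layer = 33703.6362 s, i.e. 9.36 hours.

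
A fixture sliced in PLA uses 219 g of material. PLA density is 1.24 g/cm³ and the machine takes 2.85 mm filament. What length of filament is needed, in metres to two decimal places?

27.68 m

Volume = 219 g / 1.24 g·cm⁻³ = 176.6129 cm³ = 176612.9 mm³.
Cross-section of 2.85 mm filament: π·(2.85/2)² = 6.3794 mm².
Length = 176612.9 / 6.3794 = 27684.88 mm = 27.68 m.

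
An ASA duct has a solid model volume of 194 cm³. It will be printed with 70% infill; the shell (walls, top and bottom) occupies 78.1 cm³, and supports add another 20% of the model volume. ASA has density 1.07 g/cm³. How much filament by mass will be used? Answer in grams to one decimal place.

Infill region = 194 − 78.1 = 115.9 cm³.
Deposited infill: 0.70 × 115.9 → 81.13 cm³.
Support = 0.20 × 194, so 38.8 cm³.
Total printed volume: 78.1 + 81.13 + 38.8 → 198.03 cm³.
Mass = 198.03 × 1.07 = 211.8921 g.

211.9 g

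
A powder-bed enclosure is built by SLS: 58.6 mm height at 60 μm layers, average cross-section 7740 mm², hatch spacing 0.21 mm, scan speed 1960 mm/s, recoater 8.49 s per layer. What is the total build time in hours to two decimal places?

7.41 hours

Layers = ⌈58.6/0.06⌉ = 977.
Hatch length per layer = 7740 / 0.21 = 36857.1 mm.
Scan time per layer: 36857.1 / 1960 → 18.8046 s.
Time per layer: 18.8046 + 8.49 → 27.2946 s.
977 layers × 27.2946 s/layer = 26666.8242 s, i.e. 7.41 hours.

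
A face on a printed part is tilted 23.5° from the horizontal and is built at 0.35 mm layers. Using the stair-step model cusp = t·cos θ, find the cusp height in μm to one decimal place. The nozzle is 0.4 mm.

321.0 μm

cos(23.5°) = 0.9171, so cusp = 0.35 × 0.9171 = 0.320985 mm → 321.0 μm.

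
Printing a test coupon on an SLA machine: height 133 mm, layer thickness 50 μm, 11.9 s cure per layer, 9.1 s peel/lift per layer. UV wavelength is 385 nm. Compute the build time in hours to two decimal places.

15.52 hours

Layer count = ceil(133 / 0.05) = 2660.
Per-layer time: 11.9 + 9.1 → 21 s.
Build time: 2660 × 21 s = 55860 s, i.e. 15.52 hours.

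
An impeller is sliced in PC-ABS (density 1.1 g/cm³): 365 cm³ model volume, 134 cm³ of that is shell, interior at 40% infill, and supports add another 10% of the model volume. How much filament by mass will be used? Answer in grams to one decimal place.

289.2 g

Volume inside the shell = 365 − 134 = 231 cm³.
Infill deposited = 0.40 × 231 = 92.4 cm³.
Support = 0.10 × 365, so 36.5 cm³.
Total printed volume: 134 + 92.4 + 36.5 → 262.9 cm³.
Mass = 262.9 × 1.1, so 289.19 g.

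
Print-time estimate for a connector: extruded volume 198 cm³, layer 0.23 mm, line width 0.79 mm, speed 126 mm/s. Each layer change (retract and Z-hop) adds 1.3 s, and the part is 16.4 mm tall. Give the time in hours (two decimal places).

2.43 hours

Extrusion cross-section = 0.23 × 0.79 = 0.1817 mm².
Path length: 198000 mm³ / 0.1817 mm² → 1089708.3 mm.
Time extruding = 1089708.3 / 126 = 8648.5 s.
Number of layers: 16.4 / 0.23 → 72 (rounded up).
Z-hop total = 72 × 1.3 = 93.6 s.
Altogether 8648.5 + 93.6 = 8742.1 s, i.e. 2.43 hours.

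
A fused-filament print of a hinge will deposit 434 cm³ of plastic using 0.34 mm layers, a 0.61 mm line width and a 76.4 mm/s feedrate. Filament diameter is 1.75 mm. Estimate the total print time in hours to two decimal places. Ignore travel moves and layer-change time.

7.61 hours

Extrusion cross-section: 0.34 × 0.61 → 0.2074 mm².
Toolpath length = 434 cm³ / 0.2074 mm² = 434000 / 0.2074 = 2092574.7 mm.
Time extruding: 2092574.7 / 76.4 → 27389.7 s.
In the requested units: 27389.7 s = 7.61 hours.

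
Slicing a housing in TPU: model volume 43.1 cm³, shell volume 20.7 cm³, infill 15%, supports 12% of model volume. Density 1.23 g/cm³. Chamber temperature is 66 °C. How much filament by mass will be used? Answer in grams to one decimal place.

Interior volume = 43.1 − 20.7 = 22.4 cm³.
Infill volume: 0.15 × 22.4 → 3.36 cm³.
Support: 0.12 × 43.1 → 5.172 cm³.
Total printed volume = 20.7 + 3.36 + 5.172, so 29.232 cm³.
Mass = 29.232 × 1.23, so 35.95536 g.

36.0 g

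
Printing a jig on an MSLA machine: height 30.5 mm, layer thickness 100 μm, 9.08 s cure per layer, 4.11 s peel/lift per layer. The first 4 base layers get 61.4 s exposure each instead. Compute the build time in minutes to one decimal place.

Number of layers: 30.5 / 0.1 → 305 (rounded up).
Burn-in layers = 4 × (61.4 + 4.11), so 262.04 s.
Regular layers: 301 × (9.08 + 4.11) → 3970.19 s.
Total = 262.04 + 3970.19 = 4232.23 s = 70.5 minutes.

70.5 minutes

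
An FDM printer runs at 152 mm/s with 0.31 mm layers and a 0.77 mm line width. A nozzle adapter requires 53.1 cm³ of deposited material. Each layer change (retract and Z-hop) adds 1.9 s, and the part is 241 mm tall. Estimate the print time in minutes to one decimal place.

Extrusion cross-section = 0.31 × 0.77 = 0.2387 mm².
Toolpath length = 53.1 cm³ / 0.2387 mm² = 53100 / 0.2387 = 222455 mm.
Print-move time: 222455 / 152 → 1463.5 s.
Layers = ⌈241/0.31⌉ = 778.
Layer-change overhead = 778 × 1.9 = 1478.2 s.
Total = 1463.5 + 1478.2 = 2941.7 s = 49.0 minutes.

49.0 minutes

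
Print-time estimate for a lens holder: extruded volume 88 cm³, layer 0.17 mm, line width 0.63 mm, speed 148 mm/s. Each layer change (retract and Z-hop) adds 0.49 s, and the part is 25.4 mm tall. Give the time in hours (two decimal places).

1.56 hours

Line area = 0.17 × 0.63 = 0.1071 mm².
Toolpath length = 88 cm³ / 0.1071 mm² = 88000 / 0.1071 = 821662 mm.
Extrusion time: 821662 / 148 → 5551.8 s.
Layers = ⌈25.4/0.17⌉ = 150.
Z-hop total = 150 × 0.49, so 73.5 s.
Altogether 5551.8 + 73.5 = 5625.3 s, i.e. 1.56 hours.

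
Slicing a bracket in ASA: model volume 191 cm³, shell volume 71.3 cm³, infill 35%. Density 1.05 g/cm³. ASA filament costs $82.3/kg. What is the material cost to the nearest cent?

$9.78

Infill region = 191 − 71.3 = 119.7 cm³.
Infill deposited = 0.35 × 119.7 = 41.895 cm³.
Total extruded = 71.3 + 41.895, so 113.195 cm³.
Mass = 113.195 × 1.05, so 118.85475 g.
Cost = 118.85475 g / 1000 × $82.3/kg = $9.78.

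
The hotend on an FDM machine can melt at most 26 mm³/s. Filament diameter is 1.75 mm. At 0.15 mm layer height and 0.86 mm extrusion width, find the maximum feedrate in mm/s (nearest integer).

202 mm/s

A = 0.15 × 0.86, so 0.129 mm².
v_max = Q/A = 26/0.129 = 201.55 mm/s → 202 mm/s.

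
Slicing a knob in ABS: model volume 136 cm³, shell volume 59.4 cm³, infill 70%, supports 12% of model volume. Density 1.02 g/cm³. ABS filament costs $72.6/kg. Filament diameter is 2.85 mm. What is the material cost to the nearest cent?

$9.58

Infill region = 136 − 59.4, so 76.6 cm³.
Deposited infill: 0.70 × 76.6 → 53.62 cm³.
Support = 0.12 × 136 = 16.32 cm³.
Deposited volume = 59.4 + 53.62 + 16.32 = 129.34 cm³.
Mass: 129.34 × 1.02 → 131.9268 g.
At $72.6/kg: 131.9268/1000 × 72.6 = $9.58.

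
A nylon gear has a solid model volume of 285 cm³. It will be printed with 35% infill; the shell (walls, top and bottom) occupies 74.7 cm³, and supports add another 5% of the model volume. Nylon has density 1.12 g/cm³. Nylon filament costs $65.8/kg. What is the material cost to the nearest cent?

$11.98

Infill region = 285 − 74.7, so 210.3 cm³.
Infill volume: 0.35 × 210.3 → 73.605 cm³.
Support = 0.05 × 285, so 14.25 cm³.
Total extruded = 74.7 + 73.605 + 14.25, so 162.555 cm³.
Mass = 162.555 × 1.12, so 182.0616 g.
Cost = 182.0616 g / 1000 × $65.8/kg = $11.98.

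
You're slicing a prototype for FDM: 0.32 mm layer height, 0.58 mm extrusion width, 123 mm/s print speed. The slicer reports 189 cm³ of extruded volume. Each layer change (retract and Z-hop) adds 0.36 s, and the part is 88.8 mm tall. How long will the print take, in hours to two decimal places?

Line area = 0.32 × 0.58 = 0.1856 mm².
Toolpath length = 189 cm³ / 0.1856 mm² = 189000 / 0.1856 = 1018319 mm.
Time extruding = 1018319 / 123, so 8279 s.
Number of layers: 88.8 / 0.32 → 278 (rounded up).
Non-print overhead = 278 × 0.36, so 100.08 s.
Altogether 8279 + 100.08 = 8379.08 s, i.e. 2.33 hours.

2.33 hours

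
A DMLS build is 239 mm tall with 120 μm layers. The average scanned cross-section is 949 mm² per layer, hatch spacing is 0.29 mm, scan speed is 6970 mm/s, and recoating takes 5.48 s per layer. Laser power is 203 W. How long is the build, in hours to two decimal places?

3.29 hours

Number of layers: 239 / 0.12 → 1992 (rounded up).
Hatch length per layer = 949 / 0.29, so 3272.4 mm.
Per-layer scan time: 3272.4 / 6970 → 0.4695 s.
Layer cycle = 0.4695 + 5.48, so 5.9495 s.
Total: 1992 × 5.9495 s = 11851.404 s → 3.29 hours.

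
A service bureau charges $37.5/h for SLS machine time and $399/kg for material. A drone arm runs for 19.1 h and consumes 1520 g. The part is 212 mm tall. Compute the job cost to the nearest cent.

$1322.73

Machine cost = 37.5 × 19.1 = $716.25.
Feedstock cost: 399 × 1520/1000 → $606.48.
Total = 716.25 + 606.48 = $1322.73.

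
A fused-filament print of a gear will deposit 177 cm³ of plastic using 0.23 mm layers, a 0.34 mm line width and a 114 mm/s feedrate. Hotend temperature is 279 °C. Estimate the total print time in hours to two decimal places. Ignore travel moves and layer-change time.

5.52 hours

Bead cross-section: 0.23 × 0.34 → 0.0782 mm².
Path length: 177000 mm³ / 0.0782 mm² → 2263427.1 mm.
Time extruding = 2263427.1 / 114 = 19854.6 s.
In the requested units: 19854.6 s = 5.52 hours.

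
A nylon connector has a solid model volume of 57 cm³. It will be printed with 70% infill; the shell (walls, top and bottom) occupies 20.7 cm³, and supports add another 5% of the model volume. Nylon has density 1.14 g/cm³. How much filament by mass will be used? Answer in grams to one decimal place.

55.8 g

Infill region = 57 − 20.7, so 36.3 cm³.
Infill deposited = 0.70 × 36.3 = 25.41 cm³.
Support = 0.05 × 57 = 2.85 cm³.
Total extruded = 20.7 + 25.41 + 2.85, so 48.96 cm³.
Mass: 48.96 × 1.14 → 55.8144 g.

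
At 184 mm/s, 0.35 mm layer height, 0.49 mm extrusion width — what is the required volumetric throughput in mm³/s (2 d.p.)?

Bead cross-section = 0.35 × 0.49, so 0.1715 mm².
Volumetric flow = 184 × 0.1715 = 31.56 mm³/s.

31.56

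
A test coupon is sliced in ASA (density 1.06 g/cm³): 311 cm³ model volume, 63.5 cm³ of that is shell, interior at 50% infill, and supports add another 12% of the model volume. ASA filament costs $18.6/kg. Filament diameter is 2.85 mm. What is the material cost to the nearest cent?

Interior volume = 311 − 63.5 = 247.5 cm³.
Infill deposited = 0.50 × 247.5, so 123.75 cm³.
Support: 0.12 × 311 → 37.32 cm³.
Deposited volume = 63.5 + 123.75 + 37.32, so 224.57 cm³.
Mass = 224.57 × 1.06 = 238.0442 g.
At $18.6/kg: 238.0442/1000 × 18.6 = $4.43.

$4.43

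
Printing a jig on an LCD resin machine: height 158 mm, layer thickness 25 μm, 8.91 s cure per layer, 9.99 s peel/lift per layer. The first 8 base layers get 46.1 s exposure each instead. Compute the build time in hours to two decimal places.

33.26 hours

Number of layers: 158 / 0.025 → 6320 (rounded up).
Burn-in layers = 8 × (46.1 + 9.99) = 448.72 s.
Remaining layers: 6312 × (8.91 + 9.99) → 119296.8 s.
Total = 448.72 + 119296.8 = 119745.52 s = 33.26 hours.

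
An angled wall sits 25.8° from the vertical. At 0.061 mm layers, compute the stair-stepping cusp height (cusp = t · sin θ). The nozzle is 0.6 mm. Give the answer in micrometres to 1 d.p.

26.5 μm

sin(25.8°) = 0.4352, so cusp = 0.061 × 0.4352 = 0.026547 mm → 26.5 μm.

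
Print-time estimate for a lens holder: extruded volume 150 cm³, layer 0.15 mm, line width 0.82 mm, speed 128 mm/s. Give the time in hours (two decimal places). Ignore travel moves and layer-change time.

2.65 hours

Line area = 0.15 × 0.82 = 0.123 mm².
Total extruded path = 150000/0.123 = 1219512.2 mm.
Print-move time: 1219512.2 / 128 → 9527.4 s.
Converting: 9527.4 s = 2.65 hours.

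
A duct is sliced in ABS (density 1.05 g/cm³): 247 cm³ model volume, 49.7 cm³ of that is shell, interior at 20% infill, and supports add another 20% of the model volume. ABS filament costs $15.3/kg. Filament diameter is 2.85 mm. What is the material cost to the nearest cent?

$2.23

Infill region = 247 − 49.7, so 197.3 cm³.
Deposited infill = 0.20 × 197.3 = 39.46 cm³.
Support = 0.20 × 247 = 49.4 cm³.
Total printed volume = 49.7 + 39.46 + 49.4, so 138.56 cm³.
Mass = 138.56 × 1.05 = 145.488 g.
Cost = 145.488 g / 1000 × $15.3/kg = $2.23.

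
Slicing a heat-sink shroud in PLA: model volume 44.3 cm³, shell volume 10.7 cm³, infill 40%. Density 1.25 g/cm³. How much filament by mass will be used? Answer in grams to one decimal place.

Interior volume: 44.3 − 10.7 → 33.6 cm³.
Infill volume: 0.40 × 33.6 → 13.44 cm³.
Total extruded = 10.7 + 13.44 = 24.14 cm³.
Mass = 24.14 × 1.25 = 30.175 g.

30.2 g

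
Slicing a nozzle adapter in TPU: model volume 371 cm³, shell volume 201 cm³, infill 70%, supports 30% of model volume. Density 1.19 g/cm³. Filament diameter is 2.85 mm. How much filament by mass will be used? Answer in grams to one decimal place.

513.2 g

Interior volume = 371 − 201, so 170 cm³.
Deposited infill = 0.70 × 170, so 119 cm³.
Support = 0.30 × 371 = 111.3 cm³.
Deposited volume = 201 + 119 + 111.3, so 431.3 cm³.
Mass: 431.3 × 1.19 → 513.247 g.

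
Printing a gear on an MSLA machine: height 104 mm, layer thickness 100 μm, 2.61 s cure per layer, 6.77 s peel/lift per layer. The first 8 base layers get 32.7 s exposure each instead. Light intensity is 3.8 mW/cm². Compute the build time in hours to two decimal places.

Layer count = ceil(104 / 0.1) = 1040.
Base layers: 8 × (32.7 + 6.77) → 315.76 s.
Normal layers = 1032 × (2.61 + 6.77) = 9680.16 s.
Total = 315.76 + 9680.16 = 9995.92 s = 2.78 hours.

2.78 hours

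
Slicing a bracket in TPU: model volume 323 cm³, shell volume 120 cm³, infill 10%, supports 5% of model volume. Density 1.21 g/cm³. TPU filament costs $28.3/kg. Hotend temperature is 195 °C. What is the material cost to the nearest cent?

$5.36

Interior volume = 323 − 120 = 203 cm³.
Infill volume = 0.10 × 203, so 20.3 cm³.
Support: 0.05 × 323 → 16.15 cm³.
Total printed volume = 120 + 20.3 + 16.15, so 156.45 cm³.
Mass = 156.45 × 1.21 = 189.3045 g.
At $28.3/kg: 189.3045/1000 × 28.3 = $5.36.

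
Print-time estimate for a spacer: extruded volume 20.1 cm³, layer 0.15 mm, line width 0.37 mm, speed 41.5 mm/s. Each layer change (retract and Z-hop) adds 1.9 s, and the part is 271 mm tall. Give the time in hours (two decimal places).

3.38 hours

Extrusion cross-section = 0.15 × 0.37, so 0.0555 mm².
Path length: 20100 mm³ / 0.0555 mm² → 362162.2 mm.
Time extruding = 362162.2 / 41.5, so 8726.8 s.
Layers = ⌈271/0.15⌉ = 1807.
Layer-change overhead = 1807 × 1.9 = 3433.3 s.
Altogether 8726.8 + 3433.3 = 12160.1 s, i.e. 3.38 hours.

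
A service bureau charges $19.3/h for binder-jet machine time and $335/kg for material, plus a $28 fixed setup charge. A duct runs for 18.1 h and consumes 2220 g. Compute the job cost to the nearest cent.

$1121.03

Time charge: 19.3 × 18.1 → $349.33.
Material charge = 335 × 2220/1000 = $743.70.
Total = 349.33 + 743.70 + 28 = $1121.03.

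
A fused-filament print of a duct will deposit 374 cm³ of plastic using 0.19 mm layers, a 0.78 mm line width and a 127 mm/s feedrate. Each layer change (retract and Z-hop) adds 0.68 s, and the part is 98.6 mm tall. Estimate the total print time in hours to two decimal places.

Bead cross-section = 0.19 × 0.78 = 0.1482 mm².
Total extruded path = 374000/0.1482 = 2523616.7 mm.
Print-move time = 2523616.7 / 127 = 19871 s.
Number of layers: 98.6 / 0.19 → 519 (rounded up).
Z-hop total: 519 × 0.68 → 352.92 s.
Altogether 19871 + 352.92 = 20223.92 s, i.e. 5.62 hours.

5.62 hours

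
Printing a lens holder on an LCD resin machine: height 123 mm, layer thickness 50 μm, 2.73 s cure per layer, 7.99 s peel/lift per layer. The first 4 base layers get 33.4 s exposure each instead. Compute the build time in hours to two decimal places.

Number of layers: 123 / 0.05 → 2460 (rounded up).
Base layers = 4 × (33.4 + 7.99) = 165.56 s.
Normal layers = 2456 × (2.73 + 7.99) = 26328.32 s.
Sum: 165.56 + 26328.32 = 26493.88 s → 7.36 hours.

7.36 hours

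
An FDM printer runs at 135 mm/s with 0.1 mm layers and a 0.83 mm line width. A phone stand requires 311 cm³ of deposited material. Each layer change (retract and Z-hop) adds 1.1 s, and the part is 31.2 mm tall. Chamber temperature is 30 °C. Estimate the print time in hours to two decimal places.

7.81 hours

Bead cross-section = 0.1 × 0.83 = 0.083 mm².
Toolpath length = 311 cm³ / 0.083 mm² = 311000 / 0.083 = 3746988 mm.
Time extruding: 3746988 / 135 → 27755.5 s.
Layers = ⌈31.2/0.1⌉ = 312.
Non-print overhead = 312 × 1.1, so 343.2 s.
Total = 27755.5 + 343.2 = 28098.7 s = 7.81 hours.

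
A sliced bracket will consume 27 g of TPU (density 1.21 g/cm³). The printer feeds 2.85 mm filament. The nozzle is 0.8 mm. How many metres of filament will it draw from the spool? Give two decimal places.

3.50 m

Volume = 27 g / 1.21 g·cm⁻³ = 22.314 cm³ = 22314 mm³.
Filament cross-section = π × (2.85/2)² = 6.3794 mm².
L = V/A = 22314/6.3794 = 3497.82 mm → 3.50 m.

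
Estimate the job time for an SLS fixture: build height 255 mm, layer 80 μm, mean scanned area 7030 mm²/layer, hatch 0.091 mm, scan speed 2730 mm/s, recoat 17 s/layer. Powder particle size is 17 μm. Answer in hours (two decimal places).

40.11 hours

Layer count = ceil(255 / 0.08) = 3188.
Scan path per layer: 7030 / 0.091 → 77252.7 mm.
Scan time per layer: 77252.7 / 2730 → 28.2977 s.
Per-layer time = 28.2977 + 17 = 45.2977 s.
Total: 3188 × 45.2977 s = 144409.0676 s → 40.11 hours.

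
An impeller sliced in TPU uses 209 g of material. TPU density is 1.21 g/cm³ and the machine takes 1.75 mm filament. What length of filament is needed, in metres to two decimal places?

Volume = 209 g / 1.21 g·cm⁻³ = 172.7273 cm³ = 172727.3 mm³.
A = π r² = π × 0.875² = 2.4053 mm².
L = V/A = 172727.3/2.4053 = 71811.13 mm → 71.81 m.

71.81 m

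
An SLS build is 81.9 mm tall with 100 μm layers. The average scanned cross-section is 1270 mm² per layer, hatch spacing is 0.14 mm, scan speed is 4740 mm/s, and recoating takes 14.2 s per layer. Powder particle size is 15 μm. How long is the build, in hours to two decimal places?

Layers = ⌈81.9/0.1⌉ = 819.
Per-layer scan distance: 1270 / 0.14 → 9071.4 mm.
Per-layer scan time = 9071.4 / 4740, so 1.9138 s.
Per-layer time: 1.9138 + 14.2 → 16.1138 s.
819 layers × 16.1138 s/layer = 13197.2022 s, i.e. 3.67 hours.

3.67 hours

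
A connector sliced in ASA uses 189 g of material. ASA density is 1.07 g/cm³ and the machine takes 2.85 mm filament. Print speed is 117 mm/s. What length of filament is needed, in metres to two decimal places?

Extruded volume: 189/1.07 = 176.6355 cm³ (176635.5 mm³).
A = π r² = π × 1.425² = 6.3794 mm².
L = V/A = 176635.5/6.3794 = 27688.42 mm → 27.69 m.

27.69 m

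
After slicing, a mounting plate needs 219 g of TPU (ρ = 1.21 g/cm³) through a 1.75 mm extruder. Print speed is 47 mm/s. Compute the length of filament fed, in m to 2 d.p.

Extruded volume: 219/1.21 = 180.9917 cm³ (180991.7 mm³).
A = π r² = π × 0.875² = 2.4053 mm².
L = V/A = 180991.7/2.4053 = 75247.04 mm → 75.25 m.

75.25 m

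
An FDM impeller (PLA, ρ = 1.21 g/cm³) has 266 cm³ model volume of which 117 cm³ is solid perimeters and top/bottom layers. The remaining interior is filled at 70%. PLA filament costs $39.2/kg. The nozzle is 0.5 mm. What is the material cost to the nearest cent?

$10.50

Interior volume: 266 − 117 → 149 cm³.
Infill deposited = 0.70 × 149 = 104.3 cm³.
Total extruded: 117 + 104.3 → 221.3 cm³.
Mass = 221.3 × 1.21 = 267.773 g.
At $39.2/kg: 267.773/1000 × 39.2 = $10.50.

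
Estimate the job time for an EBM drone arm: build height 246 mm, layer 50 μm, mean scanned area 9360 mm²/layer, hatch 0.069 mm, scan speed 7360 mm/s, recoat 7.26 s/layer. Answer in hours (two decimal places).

Layers = ⌈246/0.05⌉ = 4920.
Per-layer scan distance = 9360 / 0.069, so 135652.2 mm.
Scan time per layer: 135652.2 / 7360 → 18.431 s.
Layer cycle: 18.431 + 7.26 → 25.691 s.
Build time = 4920 × 25.691 = 126399.72 s = 35.11 hours.

35.11 hours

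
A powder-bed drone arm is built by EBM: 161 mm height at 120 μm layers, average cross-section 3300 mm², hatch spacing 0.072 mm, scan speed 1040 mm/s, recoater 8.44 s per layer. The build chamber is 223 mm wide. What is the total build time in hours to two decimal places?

19.57 hours

Layer count = ceil(161 / 0.12) = 1342.
Hatch length per layer = 3300 / 0.072, so 45833.3 mm.
Per-layer scan time = 45833.3 / 1040 = 44.0705 s.
Layer cycle: 44.0705 + 8.44 → 52.5105 s.
Total: 1342 × 52.5105 s = 70469.091 s → 19.57 hours.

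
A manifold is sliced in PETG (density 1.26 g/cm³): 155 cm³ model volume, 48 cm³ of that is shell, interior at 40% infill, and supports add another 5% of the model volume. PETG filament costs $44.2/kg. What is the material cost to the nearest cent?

$5.49

Interior volume: 155 − 48 → 107 cm³.
Deposited infill = 0.40 × 107 = 42.8 cm³.
Support = 0.05 × 155, so 7.75 cm³.
Total extruded = 48 + 42.8 + 7.75, so 98.55 cm³.
Mass = 98.55 × 1.26, so 124.173 g.
Cost = 124.173 g / 1000 × $44.2/kg = $5.49.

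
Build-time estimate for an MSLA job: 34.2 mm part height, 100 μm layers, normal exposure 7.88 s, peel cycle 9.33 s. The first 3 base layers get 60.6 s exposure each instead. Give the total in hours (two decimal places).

1.68 hours

Layers = ⌈34.2/0.1⌉ = 342.
Burn-in layers: 3 × (60.6 + 9.33) → 209.79 s.
Remaining layers = 339 × (7.88 + 9.33) = 5834.19 s.
Total = 209.79 + 5834.19 = 6043.98 s = 1.68 hours.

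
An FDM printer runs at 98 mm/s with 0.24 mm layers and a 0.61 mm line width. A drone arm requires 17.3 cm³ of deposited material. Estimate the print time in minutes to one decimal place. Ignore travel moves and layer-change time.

20.1 minutes

Line area = 0.24 × 0.61, so 0.1464 mm².
Path length: 17300 mm³ / 0.1464 mm² → 118169.4 mm.
Time extruding: 118169.4 / 98 → 1205.8 s.
1205.8 s = 20.1 minutes.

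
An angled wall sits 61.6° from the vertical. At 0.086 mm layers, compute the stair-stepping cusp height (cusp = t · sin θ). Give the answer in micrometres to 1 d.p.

75.6 μm

h_c = t·sin θ = 0.086 × 0.8796 = 0.075646 mm (75.6 μm).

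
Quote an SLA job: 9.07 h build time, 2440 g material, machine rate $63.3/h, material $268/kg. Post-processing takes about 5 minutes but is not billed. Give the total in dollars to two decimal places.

$1228.05

Machine cost = 63.3 × 9.07, so $574.131.
Material charge = 268 × 2440/1000, so $653.92.
Job cost: 574.131 + 653.92 = 1228.051 ≈ $1228.05.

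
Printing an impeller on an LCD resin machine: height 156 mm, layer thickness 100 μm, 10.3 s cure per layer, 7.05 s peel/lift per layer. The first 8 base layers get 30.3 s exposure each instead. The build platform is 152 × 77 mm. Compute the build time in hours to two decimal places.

Layer count = ceil(156 / 0.1) = 1560.
Bottom layers: 8 × (30.3 + 7.05) → 298.8 s.
Remaining layers = 1552 × (10.3 + 7.05) = 26927.2 s.
Sum: 298.8 + 26927.2 = 27226 s → 7.56 hours.

7.56 hours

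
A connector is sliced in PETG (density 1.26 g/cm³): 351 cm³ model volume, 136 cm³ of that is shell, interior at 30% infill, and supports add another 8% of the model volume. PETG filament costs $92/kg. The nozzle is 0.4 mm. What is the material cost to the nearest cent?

$26.50

Volume inside the shell = 351 − 136 = 215 cm³.
Infill volume = 0.30 × 215 = 64.5 cm³.
Support: 0.08 × 351 → 28.08 cm³.
Total printed volume = 136 + 64.5 + 28.08 = 228.58 cm³.
Mass: 228.58 × 1.26 → 288.0108 g.
At $92/kg: 288.0108/1000 × 92 = $26.50.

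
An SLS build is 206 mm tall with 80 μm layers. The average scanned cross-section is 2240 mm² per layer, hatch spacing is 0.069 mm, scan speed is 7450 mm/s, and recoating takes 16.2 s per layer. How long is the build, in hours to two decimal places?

Layer count = ceil(206 / 0.08) = 2575.
Per-layer scan distance: 2240 / 0.069 → 32463.8 mm.
Per-layer scan time = 32463.8 / 7450 = 4.3576 s.
Per-layer time = 4.3576 + 16.2, so 20.5576 s.
Total: 2575 × 20.5576 s = 52935.82 s → 14.70 hours.

14.70 hours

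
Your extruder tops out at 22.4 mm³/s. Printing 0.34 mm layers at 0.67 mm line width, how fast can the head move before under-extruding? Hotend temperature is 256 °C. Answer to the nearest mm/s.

98 mm/s

Extrusion cross-section: 0.34 × 0.67 → 0.2278 mm².
v_max = Q/A = 22.4/0.2278 = 98.33 mm/s → 98 mm/s.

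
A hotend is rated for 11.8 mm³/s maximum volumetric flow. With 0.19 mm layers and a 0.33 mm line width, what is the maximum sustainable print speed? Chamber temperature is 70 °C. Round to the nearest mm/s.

A = 0.19 × 0.33 = 0.0627 mm².
Max speed = 11.8 / 0.0627 = 188.20 ≈ 188 mm/s.

188 mm/s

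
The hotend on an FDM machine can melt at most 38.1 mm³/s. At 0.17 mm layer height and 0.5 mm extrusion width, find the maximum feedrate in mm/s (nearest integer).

Extrusion cross-section = 0.17 × 0.5, so 0.085 mm².
v_max = Q/A = 38.1/0.085 = 448.24 mm/s → 448 mm/s.

448 mm/s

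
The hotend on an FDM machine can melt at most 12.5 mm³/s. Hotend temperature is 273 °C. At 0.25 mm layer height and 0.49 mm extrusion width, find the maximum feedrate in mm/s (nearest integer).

Bead cross-section = 0.25 × 0.49, so 0.1225 mm².
v_max = Q/A = 12.5/0.1225 = 102.04 mm/s → 102 mm/s.

102 mm/s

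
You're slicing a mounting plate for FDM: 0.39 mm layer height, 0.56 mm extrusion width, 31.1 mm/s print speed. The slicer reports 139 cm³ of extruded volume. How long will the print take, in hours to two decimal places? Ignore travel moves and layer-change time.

5.68 hours

Line area: 0.39 × 0.56 → 0.2184 mm².
Path length: 139000 mm³ / 0.2184 mm² → 636446.9 mm.
Print-move time: 636446.9 / 31.1 → 20464.5 s.
Converting: 20464.5 s = 5.68 hours.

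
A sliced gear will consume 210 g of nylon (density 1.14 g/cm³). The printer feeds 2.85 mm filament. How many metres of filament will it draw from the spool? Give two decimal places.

28.88 m

Extruded volume: 210/1.14 = 184.2105 cm³ (184210.5 mm³).
A = π r² = π × 1.425² = 6.3794 mm².
L = V/A = 184210.5/6.3794 = 28875.83 mm → 28.88 m.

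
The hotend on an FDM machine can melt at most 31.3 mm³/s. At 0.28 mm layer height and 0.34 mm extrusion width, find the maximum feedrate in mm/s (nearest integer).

Bead cross-section: 0.28 × 0.34 → 0.0952 mm².
Max speed = 31.3 / 0.0952 = 328.78 ≈ 329 mm/s.

329 mm/s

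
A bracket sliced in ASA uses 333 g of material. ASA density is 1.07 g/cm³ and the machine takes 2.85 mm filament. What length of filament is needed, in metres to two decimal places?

48.78 m

Volume = 333 g / 1.07 g·cm⁻³ = 311.215 cm³ = 311215 mm³.
Filament cross-section = π × (2.85/2)² = 6.3794 mm².
L = V/A = 311215/6.3794 = 48784.37 mm → 48.78 m.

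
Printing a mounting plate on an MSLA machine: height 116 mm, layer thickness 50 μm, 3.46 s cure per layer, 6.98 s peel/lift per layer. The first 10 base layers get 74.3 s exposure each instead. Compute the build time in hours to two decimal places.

6.92 hours

Layer count = ceil(116 / 0.05) = 2320.
Base layers: 10 × (74.3 + 6.98) → 812.8 s.
Normal layers: 2310 × (3.46 + 6.98) → 24116.4 s.
Sum: 812.8 + 24116.4 = 24929.2 s → 6.92 hours.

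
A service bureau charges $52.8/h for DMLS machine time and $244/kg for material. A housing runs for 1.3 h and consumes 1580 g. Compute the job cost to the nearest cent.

Machine cost = 52.8 × 1.3, so $68.64.
Material charge: 244 × 1580/1000 → $385.52.
Job cost: 68.64 + 385.52 = $454.16.

$454.16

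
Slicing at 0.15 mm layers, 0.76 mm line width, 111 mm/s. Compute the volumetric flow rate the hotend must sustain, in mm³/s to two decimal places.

12.65

Bead cross-section = 0.15 × 0.76 = 0.114 mm².
Q = v·A = 111 × 0.114 = 12.65 mm³/s.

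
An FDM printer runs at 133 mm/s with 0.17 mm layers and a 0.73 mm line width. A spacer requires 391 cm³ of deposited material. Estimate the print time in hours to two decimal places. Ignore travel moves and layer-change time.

Bead cross-section = 0.17 × 0.73 = 0.1241 mm².
Path length: 391000 mm³ / 0.1241 mm² → 3150684.9 mm.
Time extruding: 3150684.9 / 133 → 23689.4 s.
That's 23689.4 s → 6.58 hours.

6.58 hours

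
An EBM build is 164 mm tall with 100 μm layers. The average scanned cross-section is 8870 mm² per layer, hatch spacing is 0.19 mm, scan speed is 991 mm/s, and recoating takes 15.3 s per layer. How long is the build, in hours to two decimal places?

Number of layers: 164 / 0.1 → 1640 (rounded up).
Per-layer scan distance = 8870 / 0.19 = 46684.2 mm.
Beam time per layer: 46684.2 / 991 → 47.1082 s.
Time per layer: 47.1082 + 15.3 → 62.4082 s.
Build time = 1640 × 62.4082 = 102349.448 s = 28.43 hours.

28.43 hours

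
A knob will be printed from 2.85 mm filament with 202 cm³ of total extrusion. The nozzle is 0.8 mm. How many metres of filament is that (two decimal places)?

31.66 m

Filament cross-section = π × (2.85/2)² = 6.3794 mm².
Length = 202 cm³ / 6.3794 mm² = 202000 / 6.3794 = 31664.42 mm = 31.66 m.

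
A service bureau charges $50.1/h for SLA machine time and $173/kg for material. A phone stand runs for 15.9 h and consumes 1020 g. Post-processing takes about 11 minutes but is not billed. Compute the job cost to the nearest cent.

Machine-time cost = 50.1 × 15.9 = $796.59.
Material charge = 173 × 1020/1000, so $176.46.
Job cost: 796.59 + 176.46 = $973.05.

$973.05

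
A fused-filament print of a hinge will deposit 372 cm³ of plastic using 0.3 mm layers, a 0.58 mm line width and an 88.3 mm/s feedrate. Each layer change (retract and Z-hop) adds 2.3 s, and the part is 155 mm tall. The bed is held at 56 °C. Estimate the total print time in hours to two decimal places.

7.06 hours

Extrusion cross-section = 0.3 × 0.58 = 0.174 mm².
Path length: 372000 mm³ / 0.174 mm² → 2137931 mm.
Print-move time = 2137931 / 88.3, so 24212.1 s.
Layers = ⌈155/0.3⌉ = 517.
Layer-change overhead = 517 × 2.3, so 1189.1 s.
Altogether 24212.1 + 1189.1 = 25401.2 s, i.e. 7.06 hours.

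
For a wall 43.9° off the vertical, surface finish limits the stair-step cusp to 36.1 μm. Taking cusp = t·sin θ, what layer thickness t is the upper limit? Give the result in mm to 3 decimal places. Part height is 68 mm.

sin(43.9°) = 0.6934; t_max = 0.0361/0.6934 = 0.052 mm.

0.052 mm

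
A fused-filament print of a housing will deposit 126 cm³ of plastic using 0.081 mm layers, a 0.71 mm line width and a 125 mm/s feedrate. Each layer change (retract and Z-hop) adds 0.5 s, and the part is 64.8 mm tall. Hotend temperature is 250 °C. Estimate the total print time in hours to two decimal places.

Extrusion cross-section = 0.081 × 0.71 = 0.05751 mm².
Path length: 126000 mm³ / 0.05751 mm² → 2190923.3 mm.
Time extruding = 2190923.3 / 125 = 17527.4 s.
Number of layers: 64.8 / 0.081 → 800 (rounded up).
Z-hop total: 800 × 0.5 → 400 s.
Total = 17527.4 + 400 = 17927.4 s = 4.98 hours.

4.98 hours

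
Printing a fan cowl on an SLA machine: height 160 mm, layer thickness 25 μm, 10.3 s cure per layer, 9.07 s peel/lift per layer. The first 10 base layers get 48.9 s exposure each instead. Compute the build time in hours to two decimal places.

Layers = ⌈160/0.025⌉ = 6400.
Base layers = 10 × (48.9 + 9.07), so 579.7 s.
Remaining layers = 6390 × (10.3 + 9.07) = 123774.3 s.
Sum: 579.7 + 123774.3 = 124354 s → 34.54 hours.

34.54 hours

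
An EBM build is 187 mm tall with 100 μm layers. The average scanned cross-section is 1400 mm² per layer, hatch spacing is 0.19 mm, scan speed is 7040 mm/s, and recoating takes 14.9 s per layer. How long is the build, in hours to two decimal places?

8.28 hours

Layer count = ceil(187 / 0.1) = 1870.
Per-layer scan distance = 1400 / 0.19 = 7368.4 mm.
Scan time per layer = 7368.4 / 7040 = 1.0466 s.
Per-layer time = 1.0466 + 14.9 = 15.9466 s.
Total: 1870 × 15.9466 s = 29820.142 s → 8.28 hours.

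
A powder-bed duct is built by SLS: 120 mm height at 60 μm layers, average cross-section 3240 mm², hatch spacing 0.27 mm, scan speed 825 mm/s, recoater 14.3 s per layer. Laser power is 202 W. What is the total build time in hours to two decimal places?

16.03 hours

Layer count = ceil(120 / 0.06) = 2000.
Per-layer scan distance = 3240 / 0.27 = 12000 mm.
Laser time per layer = 12000 / 825, so 14.5455 s.
Layer cycle: 14.5455 + 14.3 → 28.8455 s.
Build time = 2000 × 28.8455 = 57691 s = 16.03 hours.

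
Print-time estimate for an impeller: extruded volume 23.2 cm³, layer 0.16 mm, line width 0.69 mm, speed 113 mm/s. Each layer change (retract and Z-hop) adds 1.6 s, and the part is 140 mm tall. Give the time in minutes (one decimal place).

54.3 minutes

Extrusion cross-section = 0.16 × 0.69, so 0.1104 mm².
Toolpath length = 23.2 cm³ / 0.1104 mm² = 23200 / 0.1104 = 210144.9 mm.
Time extruding = 210144.9 / 113, so 1859.7 s.
Number of layers: 140 / 0.16 → 875 (rounded up).
Layer-change overhead: 875 × 1.6 → 1400 s.
Altogether 1859.7 + 1400 = 3259.7 s, i.e. 54.3 minutes.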